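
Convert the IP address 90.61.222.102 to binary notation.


90 = 01011010
61 = 00111101
222 = 11011110
102 = 01100110
Binary: 01011010.00111101.11011110.01100110


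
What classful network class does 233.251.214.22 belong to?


First octet: 233
Binary: 11101001
1110xxxx -> Class D (224-239)
Class D (multicast), default mask N/A


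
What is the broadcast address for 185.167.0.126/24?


Network: 185.167.0.0/24
Host bits = 8
Set all host bits to 1:
Broadcast: 185.167.0.255


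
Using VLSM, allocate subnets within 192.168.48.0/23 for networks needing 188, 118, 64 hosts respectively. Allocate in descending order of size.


188 hosts -> /24 (254 usable): 192.168.48.0/24
118 hosts -> /25 (126 usable): 192.168.49.0/25
64 hosts -> /25 (126 usable): 192.168.49.128/25
Allocation: 192.168.48.0/24 (188 hosts, 254 usable); 192.168.49.0/25 (118 hosts, 126 usable); 192.168.49.128/25 (64 hosts, 126 usable)


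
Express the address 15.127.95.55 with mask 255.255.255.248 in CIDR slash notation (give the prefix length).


Binary: 11111111.11111111.11111111.11111000
Count leading 1s
Prefix: /29


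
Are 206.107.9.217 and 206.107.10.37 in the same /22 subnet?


Mask: 255.255.252.0
206.107.9.217 AND mask = 206.107.8.0
206.107.10.37 AND mask = 206.107.8.0
Yes, same subnet (206.107.8.0)


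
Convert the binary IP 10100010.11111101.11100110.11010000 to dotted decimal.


10100010 = 162
11111101 = 253
11100110 = 230
11010000 = 208
IP: 162.253.230.208


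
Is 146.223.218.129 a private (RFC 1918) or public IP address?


RFC 1918 private ranges:
  10.0.0.0/8 (10.0.0.0 - 10.255.255.255)
  172.16.0.0/12 (172.16.0.0 - 172.31.255.255)
  192.168.0.0/16 (192.168.0.0 - 192.168.255.255)
Public (not in any RFC 1918 range)


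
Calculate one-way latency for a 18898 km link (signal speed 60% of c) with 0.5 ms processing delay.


Speed = 0.6 * 3e5 km/s = 180000 km/s
Propagation delay = 18898 / 180000 = 0.105 s = 104.9889 ms
Processing delay = 0.5 ms
Total one-way latency = 105.4889 ms


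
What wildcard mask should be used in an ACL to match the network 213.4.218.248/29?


Subnet mask: 255.255.255.248
Wildcard = 255.255.255.255 - subnet mask
255 - 255 = 0
255 - 255 = 0
255 - 255 = 0
255 - 248 = 7
Wildcard: 0.0.0.7


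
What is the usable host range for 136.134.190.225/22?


Network: 136.134.188.0
Broadcast: 136.134.191.255
First usable = network + 1
Last usable = broadcast - 1
Range: 136.134.188.1 to 136.134.191.254


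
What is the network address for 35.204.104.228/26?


IP:   00100011.11001100.01101000.11100100
Mask: 11111111.11111111.11111111.11000000
AND operation:
Net:  00100011.11001100.01101000.11000000
Network: 35.204.104.192/26


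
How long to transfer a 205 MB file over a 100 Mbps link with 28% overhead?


Effective throughput = 100 * (1 - 28/100) = 72 Mbps
File size in Mb = 205 * 8 = 1640 Mb
Time = 1640 / 72
Time = 22.7778 seconds


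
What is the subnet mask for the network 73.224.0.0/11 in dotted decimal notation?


/11 means 11 network bits, 21 host bits
Binary: 11111111111000000000000000000000
Mask: 255.224.0.0


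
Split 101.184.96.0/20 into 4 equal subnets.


New prefix = 20 + 2 = 22
Each subnet has 1024 addresses
  101.184.96.0/22
  101.184.100.0/22
  101.184.104.0/22
  101.184.108.0/22
Subnets: 101.184.96.0/22, 101.184.100.0/22, 101.184.104.0/22, 101.184.108.0/22


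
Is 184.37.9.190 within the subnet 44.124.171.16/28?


Subnet network: 44.124.171.16
Test IP AND mask: 184.37.9.176
No, 184.37.9.190 is not in 44.124.171.16/28


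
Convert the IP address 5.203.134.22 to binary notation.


5 = 00000101
203 = 11001011
134 = 10000110
22 = 00010110
Binary: 00000101.11001011.10000110.00010110


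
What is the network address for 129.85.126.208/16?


IP:   10000001.01010101.01111110.11010000
Mask: 11111111.11111111.00000000.00000000
AND operation:
Net:  10000001.01010101.00000000.00000000
Network: 129.85.0.0/16


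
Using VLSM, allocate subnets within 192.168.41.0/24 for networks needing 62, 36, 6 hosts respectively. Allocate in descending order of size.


62 hosts -> /26 (62 usable): 192.168.41.0/26
36 hosts -> /26 (62 usable): 192.168.41.64/26
6 hosts -> /29 (6 usable): 192.168.41.128/29
Allocation: 192.168.41.0/26 (62 hosts, 62 usable); 192.168.41.64/26 (36 hosts, 62 usable); 192.168.41.128/29 (6 hosts, 6 usable)


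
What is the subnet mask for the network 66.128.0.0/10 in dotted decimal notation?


/10 means 10 network bits, 22 host bits
Binary: 11111111110000000000000000000000
Mask: 255.192.0.0


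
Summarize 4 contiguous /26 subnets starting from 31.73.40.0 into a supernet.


Original prefix: /26
Number of subnets: 4 = 2^2
New prefix = 26 - 2 = 24
Supernet: 31.73.40.0/24


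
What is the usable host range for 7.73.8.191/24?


Network: 7.73.8.0
Broadcast: 7.73.8.255
First usable = network + 1
Last usable = broadcast - 1
Range: 7.73.8.1 to 7.73.8.254


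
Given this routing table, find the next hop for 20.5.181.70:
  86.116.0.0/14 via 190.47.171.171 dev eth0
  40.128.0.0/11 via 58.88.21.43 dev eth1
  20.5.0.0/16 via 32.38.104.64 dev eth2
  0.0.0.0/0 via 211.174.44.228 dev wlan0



Longest prefix match for 20.5.181.70:
  /14 86.116.0.0: no
  /11 40.128.0.0: no
  /16 20.5.0.0: MATCH
  /0 0.0.0.0: MATCH
Selected: next-hop 32.38.104.64 via eth2 (matched /16)


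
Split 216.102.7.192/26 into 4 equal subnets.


New prefix = 26 + 2 = 28
Each subnet has 16 addresses
  216.102.7.192/28
  216.102.7.208/28
  216.102.7.224/28
  216.102.7.240/28
Subnets: 216.102.7.192/28, 216.102.7.208/28, 216.102.7.224/28, 216.102.7.240/28


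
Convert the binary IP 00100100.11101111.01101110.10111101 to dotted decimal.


00100100 = 36
11101111 = 239
01101110 = 110
10111101 = 189
IP: 36.239.110.189


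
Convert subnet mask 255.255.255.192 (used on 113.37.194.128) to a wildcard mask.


Subnet mask: 255.255.255.192
Wildcard = 255.255.255.255 - subnet mask
255 - 255 = 0
255 - 255 = 0
255 - 255 = 0
255 - 192 = 63
Wildcard: 0.0.0.63


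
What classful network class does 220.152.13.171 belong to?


First octet: 220
Binary: 11011100
110xxxxx -> Class C (192-223)
Class C, default mask 255.255.255.0 (/24)


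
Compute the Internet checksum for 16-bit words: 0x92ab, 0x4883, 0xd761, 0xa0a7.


Sum all words (with carry folding):
+ 0x92ab = 0x92ab
+ 0x4883 = 0xdb2e
+ 0xd761 = 0xb290
+ 0xa0a7 = 0x5338
One's complement: ~0x5338
Checksum = 0xacc7


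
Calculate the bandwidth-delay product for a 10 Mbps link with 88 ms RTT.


BDP = bandwidth * RTT
= 10 Mbps * 88 ms
= 10 * 1e6 * 88 / 1000 bits
= 880000 bits
= 110000 bytes
= 107.4219 KB
BDP = 880000 bits (110000 bytes)


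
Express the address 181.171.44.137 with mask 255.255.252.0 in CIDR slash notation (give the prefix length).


Binary: 11111111.11111111.11111100.00000000
Count leading 1s
Prefix: /22


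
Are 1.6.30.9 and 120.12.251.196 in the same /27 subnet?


Mask: 255.255.255.224
1.6.30.9 AND mask = 1.6.30.0
120.12.251.196 AND mask = 120.12.251.192
No, different subnets (1.6.30.0 vs 120.12.251.192)


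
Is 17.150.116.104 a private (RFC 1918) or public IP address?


RFC 1918 private ranges:
  10.0.0.0/8 (10.0.0.0 - 10.255.255.255)
  172.16.0.0/12 (172.16.0.0 - 172.31.255.255)
  192.168.0.0/16 (192.168.0.0 - 192.168.255.255)
Public (not in any RFC 1918 range)


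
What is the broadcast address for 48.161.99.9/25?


Network: 48.161.99.0/25
Host bits = 7
Set all host bits to 1:
Broadcast: 48.161.99.127


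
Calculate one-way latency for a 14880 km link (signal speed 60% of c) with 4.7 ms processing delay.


Speed = 0.6 * 3e5 km/s = 180000 km/s
Propagation delay = 14880 / 180000 = 0.0827 s = 82.6667 ms
Processing delay = 4.7 ms
Total one-way latency = 87.3667 ms


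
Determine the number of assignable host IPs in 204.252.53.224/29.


Host bits = 32 - 29 = 3
Total addresses = 2^3 = 8
Usable = total - 2 (network and broadcast)
Usable hosts: 6


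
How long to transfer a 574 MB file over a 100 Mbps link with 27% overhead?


Effective throughput = 100 * (1 - 27/100) = 73 Mbps
File size in Mb = 574 * 8 = 4592 Mb
Time = 4592 / 73
Time = 62.9041 seconds


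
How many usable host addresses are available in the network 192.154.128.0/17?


Host bits = 32 - 17 = 15
Total addresses = 2^15 = 32768
Usable = total - 2 (network and broadcast)
Usable hosts: 32766


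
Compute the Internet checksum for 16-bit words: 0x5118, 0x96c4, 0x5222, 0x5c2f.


Sum all words (with carry folding):
+ 0x5118 = 0x5118
+ 0x96c4 = 0xe7dc
+ 0x5222 = 0x39ff
+ 0x5c2f = 0x962e
One's complement: ~0x962e
Checksum = 0x69d1


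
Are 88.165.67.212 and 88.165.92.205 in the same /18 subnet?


Mask: 255.255.192.0
88.165.67.212 AND mask = 88.165.64.0
88.165.92.205 AND mask = 88.165.64.0
Yes, same subnet (88.165.64.0)


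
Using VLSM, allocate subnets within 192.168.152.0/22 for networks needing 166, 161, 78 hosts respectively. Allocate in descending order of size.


166 hosts -> /24 (254 usable): 192.168.152.0/24
161 hosts -> /24 (254 usable): 192.168.153.0/24
78 hosts -> /25 (126 usable): 192.168.154.0/25
Allocation: 192.168.152.0/24 (166 hosts, 254 usable); 192.168.153.0/24 (161 hosts, 254 usable); 192.168.154.0/25 (78 hosts, 126 usable)


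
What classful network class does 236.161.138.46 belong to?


First octet: 236
Binary: 11101100
1110xxxx -> Class D (224-239)
Class D (multicast), default mask N/A


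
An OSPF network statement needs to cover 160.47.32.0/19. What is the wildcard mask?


Subnet mask: 255.255.224.0
Wildcard = 255.255.255.255 - subnet mask
255 - 255 = 0
255 - 255 = 0
255 - 224 = 31
255 - 0 = 255
Wildcard: 0.0.31.255


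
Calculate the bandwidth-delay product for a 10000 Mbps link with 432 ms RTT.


BDP = bandwidth * RTT
= 10000 Mbps * 432 ms
= 10000 * 1e6 * 432 / 1000 bits
= 4320000000 bits
= 540000000 bytes
= 527343.75 KB
BDP = 4320000000 bits (540000000 bytes)


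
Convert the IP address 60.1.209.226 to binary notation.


60 = 00111100
1 = 00000001
209 = 11010001
226 = 11100010
Binary: 00111100.00000001.11010001.11100010


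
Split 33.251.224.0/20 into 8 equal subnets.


New prefix = 20 + 3 = 23
Each subnet has 512 addresses
  33.251.224.0/23
  33.251.226.0/23
  33.251.228.0/23
  33.251.230.0/23
  33.251.232.0/23
  33.251.234.0/23
  33.251.236.0/23
  33.251.238.0/23
Subnets: 33.251.224.0/23, 33.251.226.0/23, 33.251.228.0/23, 33.251.230.0/23, 33.251.232.0/23, 33.251.234.0/23, 33.251.236.0/23, 33.251.238.0/23


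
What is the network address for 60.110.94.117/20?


IP:   00111100.01101110.01011110.01110101
Mask: 11111111.11111111.11110000.00000000
AND operation:
Net:  00111100.01101110.01010000.00000000
Network: 60.110.80.0/20


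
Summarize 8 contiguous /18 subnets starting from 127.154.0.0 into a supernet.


Original prefix: /18
Number of subnets: 8 = 2^3
New prefix = 18 - 3 = 15
Supernet: 127.154.0.0/15


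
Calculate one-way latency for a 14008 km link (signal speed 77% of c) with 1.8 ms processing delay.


Speed = 0.77 * 3e5 km/s = 231000 km/s
Propagation delay = 14008 / 231000 = 0.0606 s = 60.6407 ms
Processing delay = 1.8 ms
Total one-way latency = 62.4407 ms


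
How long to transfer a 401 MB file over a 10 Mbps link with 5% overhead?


Effective throughput = 10 * (1 - 5/100) = 9.5 Mbps
File size in Mb = 401 * 8 = 3208 Mb
Time = 3208 / 9.5
Time = 337.6842 seconds


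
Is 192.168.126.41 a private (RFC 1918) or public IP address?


RFC 1918 private ranges:
  10.0.0.0/8 (10.0.0.0 - 10.255.255.255)
  172.16.0.0/12 (172.16.0.0 - 172.31.255.255)
  192.168.0.0/16 (192.168.0.0 - 192.168.255.255)
Private (in 192.168.0.0/16)


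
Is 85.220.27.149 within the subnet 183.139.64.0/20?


Subnet network: 183.139.64.0
Test IP AND mask: 85.220.16.0
No, 85.220.27.149 is not in 183.139.64.0/20


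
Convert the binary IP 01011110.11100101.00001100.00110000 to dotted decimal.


01011110 = 94
11100101 = 229
00001100 = 12
00110000 = 48
IP: 94.229.12.48


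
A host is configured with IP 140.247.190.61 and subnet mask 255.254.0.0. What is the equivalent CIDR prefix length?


Binary: 11111111.11111110.00000000.00000000
Count leading 1s
Prefix: /15


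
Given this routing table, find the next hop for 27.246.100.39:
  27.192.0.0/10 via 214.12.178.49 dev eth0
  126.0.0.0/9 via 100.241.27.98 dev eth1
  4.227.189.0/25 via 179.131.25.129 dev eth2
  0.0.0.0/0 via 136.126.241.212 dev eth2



Longest prefix match for 27.246.100.39:
  /10 27.192.0.0: MATCH
  /9 126.0.0.0: no
  /25 4.227.189.0: no
  /0 0.0.0.0: MATCH
Selected: next-hop 214.12.178.49 via eth0 (matched /10)


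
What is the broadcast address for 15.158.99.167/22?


Network: 15.158.96.0/22
Host bits = 10
Set all host bits to 1:
Broadcast: 15.158.99.255


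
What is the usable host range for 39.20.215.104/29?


Network: 39.20.215.104
Broadcast: 39.20.215.111
First usable = network + 1
Last usable = broadcast - 1
Range: 39.20.215.105 to 39.20.215.110


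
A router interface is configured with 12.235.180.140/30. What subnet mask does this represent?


/30 means 30 network bits, 2 host bits
Binary: 11111111111111111111111111111100
Mask: 255.255.255.252


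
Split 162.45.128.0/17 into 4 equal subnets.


New prefix = 17 + 2 = 19
Each subnet has 8192 addresses
  162.45.128.0/19
  162.45.160.0/19
  162.45.192.0/19
  162.45.224.0/19
Subnets: 162.45.128.0/19, 162.45.160.0/19, 162.45.192.0/19, 162.45.224.0/19


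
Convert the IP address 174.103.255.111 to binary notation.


174 = 10101110
103 = 01100111
255 = 11111111
111 = 01101111
Binary: 10101110.01100111.11111111.01101111


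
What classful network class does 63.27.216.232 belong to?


First octet: 63
Binary: 00111111
0xxxxxxx -> Class A (1-126)
Class A, default mask 255.0.0.0 (/8)


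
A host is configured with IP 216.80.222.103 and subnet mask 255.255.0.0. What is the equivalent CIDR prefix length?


Binary: 11111111.11111111.00000000.00000000
Count leading 1s
Prefix: /16


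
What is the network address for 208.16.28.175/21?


IP:   11010000.00010000.00011100.10101111
Mask: 11111111.11111111.11111000.00000000
AND operation:
Net:  11010000.00010000.00011000.00000000
Network: 208.16.24.0/21


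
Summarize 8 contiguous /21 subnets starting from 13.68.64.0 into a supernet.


Original prefix: /21
Number of subnets: 8 = 2^3
New prefix = 21 - 3 = 18
Supernet: 13.68.64.0/18


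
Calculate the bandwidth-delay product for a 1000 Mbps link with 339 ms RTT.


BDP = bandwidth * RTT
= 1000 Mbps * 339 ms
= 1000 * 1e6 * 339 / 1000 bits
= 339000000 bits
= 42375000 bytes
= 41381.8359 KB
BDP = 339000000 bits (42375000 bytes)


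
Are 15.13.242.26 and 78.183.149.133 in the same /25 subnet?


Mask: 255.255.255.128
15.13.242.26 AND mask = 15.13.242.0
78.183.149.133 AND mask = 78.183.149.128
No, different subnets (15.13.242.0 vs 78.183.149.128)


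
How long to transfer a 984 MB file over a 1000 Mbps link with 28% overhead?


Effective throughput = 1000 * (1 - 28/100) = 720 Mbps
File size in Mb = 984 * 8 = 7872 Mb
Time = 7872 / 720
Time = 10.9333 seconds


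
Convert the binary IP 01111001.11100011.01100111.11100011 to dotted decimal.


01111001 = 121
11100011 = 227
01100111 = 103
11100011 = 227
IP: 121.227.103.227


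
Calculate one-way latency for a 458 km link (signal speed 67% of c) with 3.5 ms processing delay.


Speed = 0.67 * 3e5 km/s = 201000 km/s
Propagation delay = 458 / 201000 = 0.0023 s = 2.2786 ms
Processing delay = 3.5 ms
Total one-way latency = 5.7786 ms


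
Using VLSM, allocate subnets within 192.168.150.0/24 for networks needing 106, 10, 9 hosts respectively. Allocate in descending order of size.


106 hosts -> /25 (126 usable): 192.168.150.0/25
10 hosts -> /28 (14 usable): 192.168.150.128/28
9 hosts -> /28 (14 usable): 192.168.150.144/28
Allocation: 192.168.150.0/25 (106 hosts, 126 usable); 192.168.150.128/28 (10 hosts, 14 usable); 192.168.150.144/28 (9 hosts, 14 usable)


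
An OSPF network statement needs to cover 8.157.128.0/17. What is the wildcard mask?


Subnet mask: 255.255.128.0
Wildcard = 255.255.255.255 - subnet mask
255 - 255 = 0
255 - 255 = 0
255 - 128 = 127
255 - 0 = 255
Wildcard: 0.0.127.255


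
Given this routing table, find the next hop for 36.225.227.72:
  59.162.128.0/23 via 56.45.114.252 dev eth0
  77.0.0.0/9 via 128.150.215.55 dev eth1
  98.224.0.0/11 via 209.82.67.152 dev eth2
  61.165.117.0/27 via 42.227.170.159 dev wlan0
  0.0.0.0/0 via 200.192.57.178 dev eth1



Longest prefix match for 36.225.227.72:
  /23 59.162.128.0: no
  /9 77.0.0.0: no
  /11 98.224.0.0: no
  /27 61.165.117.0: no
  /0 0.0.0.0: MATCH
Selected: next-hop 200.192.57.178 via eth1 (matched /0)


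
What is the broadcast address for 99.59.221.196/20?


Network: 99.59.208.0/20
Host bits = 12
Set all host bits to 1:
Broadcast: 99.59.223.255


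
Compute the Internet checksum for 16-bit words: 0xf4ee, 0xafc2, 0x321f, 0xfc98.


Sum all words (with carry folding):
+ 0xf4ee = 0xf4ee
+ 0xafc2 = 0xa4b1
+ 0x321f = 0xd6d0
+ 0xfc98 = 0xd369
One's complement: ~0xd369
Checksum = 0x2c96


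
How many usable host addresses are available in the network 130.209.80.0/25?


Host bits = 32 - 25 = 7
Total addresses = 2^7 = 128
Usable = total - 2 (network and broadcast)
Usable hosts: 126


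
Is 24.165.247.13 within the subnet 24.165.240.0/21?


Subnet network: 24.165.240.0
Test IP AND mask: 24.165.240.0
Yes, 24.165.247.13 is in 24.165.240.0/21


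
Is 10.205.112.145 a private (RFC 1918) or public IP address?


RFC 1918 private ranges:
  10.0.0.0/8 (10.0.0.0 - 10.255.255.255)
  172.16.0.0/12 (172.16.0.0 - 172.31.255.255)
  192.168.0.0/16 (192.168.0.0 - 192.168.255.255)
Private (in 10.0.0.0/8)


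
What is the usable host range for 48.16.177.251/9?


Network: 48.0.0.0
Broadcast: 48.127.255.255
First usable = network + 1
Last usable = broadcast - 1
Range: 48.0.0.1 to 48.127.255.254


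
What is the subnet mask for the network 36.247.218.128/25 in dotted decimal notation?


/25 means 25 network bits, 7 host bits
Binary: 11111111111111111111111110000000
Mask: 255.255.255.128


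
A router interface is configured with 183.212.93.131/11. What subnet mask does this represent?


/11 means 11 network bits, 21 host bits
Binary: 11111111111000000000000000000000
Mask: 255.224.0.0


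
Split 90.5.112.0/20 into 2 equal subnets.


New prefix = 20 + 1 = 21
Each subnet has 2048 addresses
  90.5.112.0/21
  90.5.120.0/21
Subnets: 90.5.112.0/21, 90.5.120.0/21


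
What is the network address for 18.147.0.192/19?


IP:   00010010.10010011.00000000.11000000
Mask: 11111111.11111111.11100000.00000000
AND operation:
Net:  00010010.10010011.00000000.00000000
Network: 18.147.0.0/19


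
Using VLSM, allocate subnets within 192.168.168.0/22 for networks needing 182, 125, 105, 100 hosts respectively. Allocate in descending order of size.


182 hosts -> /24 (254 usable): 192.168.168.0/24
125 hosts -> /25 (126 usable): 192.168.169.0/25
105 hosts -> /25 (126 usable): 192.168.169.128/25
100 hosts -> /25 (126 usable): 192.168.170.0/25
Allocation: 192.168.168.0/24 (182 hosts, 254 usable); 192.168.169.0/25 (125 hosts, 126 usable); 192.168.169.128/25 (105 hosts, 126 usable); 192.168.170.0/25 (100 hosts, 126 usable)


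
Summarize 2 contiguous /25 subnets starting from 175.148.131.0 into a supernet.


Original prefix: /25
Number of subnets: 2 = 2^1
New prefix = 25 - 1 = 24
Supernet: 175.148.131.0/24


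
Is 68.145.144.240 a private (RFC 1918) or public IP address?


RFC 1918 private ranges:
  10.0.0.0/8 (10.0.0.0 - 10.255.255.255)
  172.16.0.0/12 (172.16.0.0 - 172.31.255.255)
  192.168.0.0/16 (192.168.0.0 - 192.168.255.255)
Public (not in any RFC 1918 range)


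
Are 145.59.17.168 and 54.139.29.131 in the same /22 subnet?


Mask: 255.255.252.0
145.59.17.168 AND mask = 145.59.16.0
54.139.29.131 AND mask = 54.139.28.0
No, different subnets (145.59.16.0 vs 54.139.28.0)


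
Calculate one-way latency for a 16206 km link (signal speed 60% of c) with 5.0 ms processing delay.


Speed = 0.6 * 3e5 km/s = 180000 km/s
Propagation delay = 16206 / 180000 = 0.09 s = 90.0333 ms
Processing delay = 5.0 ms
Total one-way latency = 95.0333 ms


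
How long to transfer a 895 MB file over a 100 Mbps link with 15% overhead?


Effective throughput = 100 * (1 - 15/100) = 85 Mbps
File size in Mb = 895 * 8 = 7160 Mb
Time = 7160 / 85
Time = 84.2353 seconds


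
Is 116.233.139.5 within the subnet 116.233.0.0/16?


Subnet network: 116.233.0.0
Test IP AND mask: 116.233.0.0
Yes, 116.233.139.5 is in 116.233.0.0/16


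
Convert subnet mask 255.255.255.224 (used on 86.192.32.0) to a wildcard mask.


Subnet mask: 255.255.255.224
Wildcard = 255.255.255.255 - subnet mask
255 - 255 = 0
255 - 255 = 0
255 - 255 = 0
255 - 224 = 31
Wildcard: 0.0.0.31


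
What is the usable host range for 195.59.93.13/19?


Network: 195.59.64.0
Broadcast: 195.59.95.255
First usable = network + 1
Last usable = broadcast - 1
Range: 195.59.64.1 to 195.59.95.254


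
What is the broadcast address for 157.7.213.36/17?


Network: 157.7.128.0/17
Host bits = 15
Set all host bits to 1:
Broadcast: 157.7.255.255


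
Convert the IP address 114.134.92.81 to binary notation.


114 = 01110010
134 = 10000110
92 = 01011100
81 = 01010001
Binary: 01110010.10000110.01011100.01010001


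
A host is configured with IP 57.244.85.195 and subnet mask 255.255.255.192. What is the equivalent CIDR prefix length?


Binary: 11111111.11111111.11111111.11000000
Count leading 1s
Prefix: /26


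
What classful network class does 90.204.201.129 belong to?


First octet: 90
Binary: 01011010
0xxxxxxx -> Class A (1-126)
Class A, default mask 255.0.0.0 (/8)


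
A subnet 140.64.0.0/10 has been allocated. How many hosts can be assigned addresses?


Host bits = 32 - 10 = 22
Total addresses = 2^22 = 4194304
Usable = total - 2 (network and broadcast)
Usable hosts: 4194302


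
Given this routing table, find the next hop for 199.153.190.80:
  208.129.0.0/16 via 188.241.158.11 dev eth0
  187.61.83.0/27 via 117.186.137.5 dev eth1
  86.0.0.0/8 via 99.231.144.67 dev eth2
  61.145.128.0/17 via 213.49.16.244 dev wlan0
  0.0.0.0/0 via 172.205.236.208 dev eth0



Longest prefix match for 199.153.190.80:
  /16 208.129.0.0: no
  /27 187.61.83.0: no
  /8 86.0.0.0: no
  /17 61.145.128.0: no
  /0 0.0.0.0: MATCH
Selected: next-hop 172.205.236.208 via eth0 (matched /0)


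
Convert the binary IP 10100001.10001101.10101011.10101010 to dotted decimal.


10100001 = 161
10001101 = 141
10101011 = 171
10101010 = 170
IP: 161.141.171.170


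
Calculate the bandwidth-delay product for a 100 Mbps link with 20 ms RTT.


BDP = bandwidth * RTT
= 100 Mbps * 20 ms
= 100 * 1e6 * 20 / 1000 bits
= 2000000 bits
= 250000 bytes
= 244.1406 KB
BDP = 2000000 bits (250000 bytes)


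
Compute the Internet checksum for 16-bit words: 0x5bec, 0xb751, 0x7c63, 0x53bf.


Sum all words (with carry folding):
+ 0x5bec = 0x5bec
+ 0xb751 = 0x133e
+ 0x7c63 = 0x8fa1
+ 0x53bf = 0xe360
One's complement: ~0xe360
Checksum = 0x1c9f


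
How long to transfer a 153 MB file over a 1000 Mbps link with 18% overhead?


Effective throughput = 1000 * (1 - 18/100) = 820.0 Mbps
File size in Mb = 153 * 8 = 1224 Mb
Time = 1224 / 820.0
Time = 1.4927 seconds


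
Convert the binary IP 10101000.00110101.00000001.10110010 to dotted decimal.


10101000 = 168
00110101 = 53
00000001 = 1
10110010 = 178
IP: 168.53.1.178


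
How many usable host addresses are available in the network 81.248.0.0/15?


Host bits = 32 - 15 = 17
Total addresses = 2^17 = 131072
Usable = total - 2 (network and broadcast)
Usable hosts: 131070


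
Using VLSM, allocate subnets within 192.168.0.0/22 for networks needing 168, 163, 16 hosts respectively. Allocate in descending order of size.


168 hosts -> /24 (254 usable): 192.168.0.0/24
163 hosts -> /24 (254 usable): 192.168.1.0/24
16 hosts -> /27 (30 usable): 192.168.2.0/27
Allocation: 192.168.0.0/24 (168 hosts, 254 usable); 192.168.1.0/24 (163 hosts, 254 usable); 192.168.2.0/27 (16 hosts, 30 usable)


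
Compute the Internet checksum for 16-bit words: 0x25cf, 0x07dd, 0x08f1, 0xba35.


Sum all words (with carry folding):
+ 0x25cf = 0x25cf
+ 0x07dd = 0x2dac
+ 0x08f1 = 0x369d
+ 0xba35 = 0xf0d2
One's complement: ~0xf0d2
Checksum = 0x0f2d


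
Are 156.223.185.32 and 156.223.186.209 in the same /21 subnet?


Mask: 255.255.248.0
156.223.185.32 AND mask = 156.223.184.0
156.223.186.209 AND mask = 156.223.184.0
Yes, same subnet (156.223.184.0)


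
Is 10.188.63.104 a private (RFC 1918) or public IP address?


RFC 1918 private ranges:
  10.0.0.0/8 (10.0.0.0 - 10.255.255.255)
  172.16.0.0/12 (172.16.0.0 - 172.31.255.255)
  192.168.0.0/16 (192.168.0.0 - 192.168.255.255)
Private (in 10.0.0.0/8)


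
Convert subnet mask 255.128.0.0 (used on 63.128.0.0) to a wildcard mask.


Subnet mask: 255.128.0.0
Wildcard = 255.255.255.255 - subnet mask
255 - 255 = 0
255 - 128 = 127
255 - 0 = 255
255 - 0 = 255
Wildcard: 0.127.255.255


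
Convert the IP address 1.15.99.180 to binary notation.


1 = 00000001
15 = 00001111
99 = 01100011
180 = 10110100
Binary: 00000001.00001111.01100011.10110100


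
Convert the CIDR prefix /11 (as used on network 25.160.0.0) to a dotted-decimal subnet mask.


/11 means 11 network bits, 21 host bits
Binary: 11111111111000000000000000000000
Mask: 255.224.0.0


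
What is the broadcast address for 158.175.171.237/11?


Network: 158.160.0.0/11
Host bits = 21
Set all host bits to 1:
Broadcast: 158.191.255.255


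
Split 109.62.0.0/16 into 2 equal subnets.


New prefix = 16 + 1 = 17
Each subnet has 32768 addresses
  109.62.0.0/17
  109.62.128.0/17
Subnets: 109.62.0.0/17, 109.62.128.0/17


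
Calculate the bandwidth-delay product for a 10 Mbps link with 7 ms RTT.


BDP = bandwidth * RTT
= 10 Mbps * 7 ms
= 10 * 1e6 * 7 / 1000 bits
= 70000 bits
= 8750 bytes
= 8.5449 KB
BDP = 70000 bits (8750 bytes)


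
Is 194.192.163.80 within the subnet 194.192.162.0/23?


Subnet network: 194.192.162.0
Test IP AND mask: 194.192.162.0
Yes, 194.192.163.80 is in 194.192.162.0/23


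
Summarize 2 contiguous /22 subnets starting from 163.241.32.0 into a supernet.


Original prefix: /22
Number of subnets: 2 = 2^1
New prefix = 22 - 1 = 21
Supernet: 163.241.32.0/21


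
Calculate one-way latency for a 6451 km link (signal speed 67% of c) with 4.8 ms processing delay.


Speed = 0.67 * 3e5 km/s = 201000 km/s
Propagation delay = 6451 / 201000 = 0.0321 s = 32.0945 ms
Processing delay = 4.8 ms
Total one-way latency = 36.8945 ms


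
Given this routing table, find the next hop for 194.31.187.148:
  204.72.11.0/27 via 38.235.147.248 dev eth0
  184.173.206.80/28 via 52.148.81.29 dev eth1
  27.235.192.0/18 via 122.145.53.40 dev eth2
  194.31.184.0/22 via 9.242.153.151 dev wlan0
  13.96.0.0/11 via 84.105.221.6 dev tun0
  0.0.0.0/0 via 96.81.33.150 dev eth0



Longest prefix match for 194.31.187.148:
  /27 204.72.11.0: no
  /28 184.173.206.80: no
  /18 27.235.192.0: no
  /22 194.31.184.0: MATCH
  /11 13.96.0.0: no
  /0 0.0.0.0: MATCH
Selected: next-hop 9.242.153.151 via wlan0 (matched /22)


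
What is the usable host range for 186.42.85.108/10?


Network: 186.0.0.0
Broadcast: 186.63.255.255
First usable = network + 1
Last usable = broadcast - 1
Range: 186.0.0.1 to 186.63.255.254


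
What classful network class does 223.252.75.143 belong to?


First octet: 223
Binary: 11011111
110xxxxx -> Class C (192-223)
Class C, default mask 255.255.255.0 (/24)


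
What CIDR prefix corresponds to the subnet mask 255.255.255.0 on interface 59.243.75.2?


Binary: 11111111.11111111.11111111.00000000
Count leading 1s
Prefix: /24


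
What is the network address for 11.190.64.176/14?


IP:   00001011.10111110.01000000.10110000
Mask: 11111111.11111100.00000000.00000000
AND operation:
Net:  00001011.10111100.00000000.00000000
Network: 11.188.0.0/14


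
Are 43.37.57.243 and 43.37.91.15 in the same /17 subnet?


Mask: 255.255.128.0
43.37.57.243 AND mask = 43.37.0.0
43.37.91.15 AND mask = 43.37.0.0
Yes, same subnet (43.37.0.0)


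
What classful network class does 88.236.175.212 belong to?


First octet: 88
Binary: 01011000
0xxxxxxx -> Class A (1-126)
Class A, default mask 255.0.0.0 (/8)


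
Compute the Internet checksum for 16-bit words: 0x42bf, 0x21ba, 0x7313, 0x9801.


Sum all words (with carry folding):
+ 0x42bf = 0x42bf
+ 0x21ba = 0x6479
+ 0x7313 = 0xd78c
+ 0x9801 = 0x6f8e
One's complement: ~0x6f8e
Checksum = 0x9071


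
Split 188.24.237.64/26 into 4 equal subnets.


New prefix = 26 + 2 = 28
Each subnet has 16 addresses
  188.24.237.64/28
  188.24.237.80/28
  188.24.237.96/28
  188.24.237.112/28
Subnets: 188.24.237.64/28, 188.24.237.80/28, 188.24.237.96/28, 188.24.237.112/28


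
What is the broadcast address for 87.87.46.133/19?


Network: 87.87.32.0/19
Host bits = 13
Set all host bits to 1:
Broadcast: 87.87.63.255


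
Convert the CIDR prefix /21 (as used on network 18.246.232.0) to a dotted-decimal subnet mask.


/21 means 21 network bits, 11 host bits
Binary: 11111111111111111111100000000000
Mask: 255.255.248.0


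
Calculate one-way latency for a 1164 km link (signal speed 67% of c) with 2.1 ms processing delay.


Speed = 0.67 * 3e5 km/s = 201000 km/s
Propagation delay = 1164 / 201000 = 0.0058 s = 5.791 ms
Processing delay = 2.1 ms
Total one-way latency = 7.891 ms


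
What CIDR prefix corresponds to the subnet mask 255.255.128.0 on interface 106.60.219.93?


Binary: 11111111.11111111.10000000.00000000
Count leading 1s
Prefix: /17


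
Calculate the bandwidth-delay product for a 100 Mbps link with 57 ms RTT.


BDP = bandwidth * RTT
= 100 Mbps * 57 ms
= 100 * 1e6 * 57 / 1000 bits
= 5700000 bits
= 712500 bytes
= 695.8008 KB
BDP = 5700000 bits (712500 bytes)


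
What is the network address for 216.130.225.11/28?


IP:   11011000.10000010.11100001.00001011
Mask: 11111111.11111111.11111111.11110000
AND operation:
Net:  11011000.10000010.11100001.00000000
Network: 216.130.225.0/28


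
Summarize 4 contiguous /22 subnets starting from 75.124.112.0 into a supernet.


Original prefix: /22
Number of subnets: 4 = 2^2
New prefix = 22 - 2 = 20
Supernet: 75.124.112.0/20


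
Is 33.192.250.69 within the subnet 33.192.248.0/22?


Subnet network: 33.192.248.0
Test IP AND mask: 33.192.248.0
Yes, 33.192.250.69 is in 33.192.248.0/22


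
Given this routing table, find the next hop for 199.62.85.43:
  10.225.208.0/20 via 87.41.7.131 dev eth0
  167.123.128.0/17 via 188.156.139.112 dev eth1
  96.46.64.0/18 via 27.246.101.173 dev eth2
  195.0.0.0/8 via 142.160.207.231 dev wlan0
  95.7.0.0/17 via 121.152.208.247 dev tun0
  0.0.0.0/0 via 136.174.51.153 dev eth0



Longest prefix match for 199.62.85.43:
  /20 10.225.208.0: no
  /17 167.123.128.0: no
  /18 96.46.64.0: no
  /8 195.0.0.0: no
  /17 95.7.0.0: no
  /0 0.0.0.0: MATCH
Selected: next-hop 136.174.51.153 via eth0 (matched /0)


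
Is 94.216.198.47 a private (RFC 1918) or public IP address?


RFC 1918 private ranges:
  10.0.0.0/8 (10.0.0.0 - 10.255.255.255)
  172.16.0.0/12 (172.16.0.0 - 172.31.255.255)
  192.168.0.0/16 (192.168.0.0 - 192.168.255.255)
Public (not in any RFC 1918 range)


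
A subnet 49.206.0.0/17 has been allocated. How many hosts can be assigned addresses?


Host bits = 32 - 17 = 15
Total addresses = 2^15 = 32768
Usable = total - 2 (network and broadcast)
Usable hosts: 32766


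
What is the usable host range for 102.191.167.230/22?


Network: 102.191.164.0
Broadcast: 102.191.167.255
First usable = network + 1
Last usable = broadcast - 1
Range: 102.191.164.1 to 102.191.167.254


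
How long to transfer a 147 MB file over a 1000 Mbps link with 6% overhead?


Effective throughput = 1000 * (1 - 6/100) = 940 Mbps
File size in Mb = 147 * 8 = 1176 Mb
Time = 1176 / 940
Time = 1.2511 seconds


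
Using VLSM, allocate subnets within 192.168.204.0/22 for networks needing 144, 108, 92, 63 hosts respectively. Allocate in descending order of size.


144 hosts -> /24 (254 usable): 192.168.204.0/24
108 hosts -> /25 (126 usable): 192.168.205.0/25
92 hosts -> /25 (126 usable): 192.168.205.128/25
63 hosts -> /25 (126 usable): 192.168.206.0/25
Allocation: 192.168.204.0/24 (144 hosts, 254 usable); 192.168.205.0/25 (108 hosts, 126 usable); 192.168.205.128/25 (92 hosts, 126 usable); 192.168.206.0/25 (63 hosts, 126 usable)


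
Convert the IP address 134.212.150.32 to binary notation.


134 = 10000110
212 = 11010100
150 = 10010110
32 = 00100000
Binary: 10000110.11010100.10010110.00100000


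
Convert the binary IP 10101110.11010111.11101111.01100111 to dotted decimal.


10101110 = 174
11010111 = 215
11101111 = 239
01100111 = 103
IP: 174.215.239.103


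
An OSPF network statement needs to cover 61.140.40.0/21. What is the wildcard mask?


Subnet mask: 255.255.248.0
Wildcard = 255.255.255.255 - subnet mask
255 - 255 = 0
255 - 255 = 0
255 - 248 = 7
255 - 0 = 255
Wildcard: 0.0.7.255


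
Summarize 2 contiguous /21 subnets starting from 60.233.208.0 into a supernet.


Original prefix: /21
Number of subnets: 2 = 2^1
New prefix = 21 - 1 = 20
Supernet: 60.233.208.0/20


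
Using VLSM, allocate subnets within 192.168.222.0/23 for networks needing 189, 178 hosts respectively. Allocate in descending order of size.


189 hosts -> /24 (254 usable): 192.168.222.0/24
178 hosts -> /24 (254 usable): 192.168.223.0/24
Allocation: 192.168.222.0/24 (189 hosts, 254 usable); 192.168.223.0/24 (178 hosts, 254 usable)


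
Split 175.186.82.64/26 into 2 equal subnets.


New prefix = 26 + 1 = 27
Each subnet has 32 addresses
  175.186.82.64/27
  175.186.82.96/27
Subnets: 175.186.82.64/27, 175.186.82.96/27


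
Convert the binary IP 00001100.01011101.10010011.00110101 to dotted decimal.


00001100 = 12
01011101 = 93
10010011 = 147
00110101 = 53
IP: 12.93.147.53


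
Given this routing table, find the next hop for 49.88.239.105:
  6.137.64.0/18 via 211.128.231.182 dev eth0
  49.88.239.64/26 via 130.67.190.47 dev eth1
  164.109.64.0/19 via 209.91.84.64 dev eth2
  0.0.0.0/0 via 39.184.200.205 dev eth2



Longest prefix match for 49.88.239.105:
  /18 6.137.64.0: no
  /26 49.88.239.64: MATCH
  /19 164.109.64.0: no
  /0 0.0.0.0: MATCH
Selected: next-hop 130.67.190.47 via eth1 (matched /26)


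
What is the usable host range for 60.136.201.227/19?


Network: 60.136.192.0
Broadcast: 60.136.223.255
First usable = network + 1
Last usable = broadcast - 1
Range: 60.136.192.1 to 60.136.223.254


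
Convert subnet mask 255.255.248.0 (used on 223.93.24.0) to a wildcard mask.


Subnet mask: 255.255.248.0
Wildcard = 255.255.255.255 - subnet mask
255 - 255 = 0
255 - 255 = 0
255 - 248 = 7
255 - 0 = 255
Wildcard: 0.0.7.255


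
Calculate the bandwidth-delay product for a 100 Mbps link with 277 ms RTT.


BDP = bandwidth * RTT
= 100 Mbps * 277 ms
= 100 * 1e6 * 277 / 1000 bits
= 27700000 bits
= 3462500 bytes
= 3381.3477 KB
BDP = 27700000 bits (3462500 bytes)


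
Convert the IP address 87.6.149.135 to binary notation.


87 = 01010111
6 = 00000110
149 = 10010101
135 = 10000111
Binary: 01010111.00000110.10010101.10000111


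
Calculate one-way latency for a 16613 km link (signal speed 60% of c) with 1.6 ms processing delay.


Speed = 0.6 * 3e5 km/s = 180000 km/s
Propagation delay = 16613 / 180000 = 0.0923 s = 92.2944 ms
Processing delay = 1.6 ms
Total one-way latency = 93.8944 ms


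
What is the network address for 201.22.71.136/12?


IP:   11001001.00010110.01000111.10001000
Mask: 11111111.11110000.00000000.00000000
AND operation:
Net:  11001001.00010000.00000000.00000000
Network: 201.16.0.0/12


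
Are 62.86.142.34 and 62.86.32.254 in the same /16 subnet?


Mask: 255.255.0.0
62.86.142.34 AND mask = 62.86.0.0
62.86.32.254 AND mask = 62.86.0.0
Yes, same subnet (62.86.0.0)


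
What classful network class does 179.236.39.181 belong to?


First octet: 179
Binary: 10110011
10xxxxxx -> Class B (128-191)
Class B, default mask 255.255.0.0 (/16)


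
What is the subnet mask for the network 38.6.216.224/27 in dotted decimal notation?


/27 means 27 network bits, 5 host bits
Binary: 11111111111111111111111111100000
Mask: 255.255.255.224


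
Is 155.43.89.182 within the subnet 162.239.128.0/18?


Subnet network: 162.239.128.0
Test IP AND mask: 155.43.64.0
No, 155.43.89.182 is not in 162.239.128.0/18


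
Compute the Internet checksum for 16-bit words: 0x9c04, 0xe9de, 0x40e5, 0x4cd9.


Sum all words (with carry folding):
+ 0x9c04 = 0x9c04
+ 0xe9de = 0x85e3
+ 0x40e5 = 0xc6c8
+ 0x4cd9 = 0x13a2
One's complement: ~0x13a2
Checksum = 0xec5d


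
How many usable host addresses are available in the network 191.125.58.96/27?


Host bits = 32 - 27 = 5
Total addresses = 2^5 = 32
Usable = total - 2 (network and broadcast)
Usable hosts: 30


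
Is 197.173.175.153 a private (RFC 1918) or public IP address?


RFC 1918 private ranges:
  10.0.0.0/8 (10.0.0.0 - 10.255.255.255)
  172.16.0.0/12 (172.16.0.0 - 172.31.255.255)
  192.168.0.0/16 (192.168.0.0 - 192.168.255.255)
Public (not in any RFC 1918 range)


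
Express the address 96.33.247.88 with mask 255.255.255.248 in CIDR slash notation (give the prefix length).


Binary: 11111111.11111111.11111111.11111000
Count leading 1s
Prefix: /29


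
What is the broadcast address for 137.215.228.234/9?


Network: 137.128.0.0/9
Host bits = 23
Set all host bits to 1:
Broadcast: 137.255.255.255


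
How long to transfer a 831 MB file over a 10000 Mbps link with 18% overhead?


Effective throughput = 10000 * (1 - 18/100) = 8200 Mbps
File size in Mb = 831 * 8 = 6648 Mb
Time = 6648 / 8200
Time = 0.8107 seconds


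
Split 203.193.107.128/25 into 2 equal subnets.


New prefix = 25 + 1 = 26
Each subnet has 64 addresses
  203.193.107.128/26
  203.193.107.192/26
Subnets: 203.193.107.128/26, 203.193.107.192/26


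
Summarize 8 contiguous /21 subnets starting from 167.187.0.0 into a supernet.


Original prefix: /21
Number of subnets: 8 = 2^3
New prefix = 21 - 3 = 18
Supernet: 167.187.0.0/18


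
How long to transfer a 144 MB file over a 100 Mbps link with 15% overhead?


Effective throughput = 100 * (1 - 15/100) = 85 Mbps
File size in Mb = 144 * 8 = 1152 Mb
Time = 1152 / 85
Time = 13.5529 seconds


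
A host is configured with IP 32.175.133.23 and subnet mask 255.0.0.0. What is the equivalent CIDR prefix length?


Binary: 11111111.00000000.00000000.00000000
Count leading 1s
Prefix: /8


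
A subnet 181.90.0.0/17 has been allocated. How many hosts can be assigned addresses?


Host bits = 32 - 17 = 15
Total addresses = 2^15 = 32768
Usable = total - 2 (network and broadcast)
Usable hosts: 32766


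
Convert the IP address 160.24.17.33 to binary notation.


160 = 10100000
24 = 00011000
17 = 00010001
33 = 00100001
Binary: 10100000.00011000.00010001.00100001


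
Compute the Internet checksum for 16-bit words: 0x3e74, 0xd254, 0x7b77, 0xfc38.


Sum all words (with carry folding):
+ 0x3e74 = 0x3e74
+ 0xd254 = 0x10c9
+ 0x7b77 = 0x8c40
+ 0xfc38 = 0x8879
One's complement: ~0x8879
Checksum = 0x7786


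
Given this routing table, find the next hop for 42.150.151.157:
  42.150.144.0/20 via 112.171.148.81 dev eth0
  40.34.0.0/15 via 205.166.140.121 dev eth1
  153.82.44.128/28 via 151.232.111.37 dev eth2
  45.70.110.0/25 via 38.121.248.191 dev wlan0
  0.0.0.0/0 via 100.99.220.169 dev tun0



Longest prefix match for 42.150.151.157:
  /20 42.150.144.0: MATCH
  /15 40.34.0.0: no
  /28 153.82.44.128: no
  /25 45.70.110.0: no
  /0 0.0.0.0: MATCH
Selected: next-hop 112.171.148.81 via eth0 (matched /20)
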